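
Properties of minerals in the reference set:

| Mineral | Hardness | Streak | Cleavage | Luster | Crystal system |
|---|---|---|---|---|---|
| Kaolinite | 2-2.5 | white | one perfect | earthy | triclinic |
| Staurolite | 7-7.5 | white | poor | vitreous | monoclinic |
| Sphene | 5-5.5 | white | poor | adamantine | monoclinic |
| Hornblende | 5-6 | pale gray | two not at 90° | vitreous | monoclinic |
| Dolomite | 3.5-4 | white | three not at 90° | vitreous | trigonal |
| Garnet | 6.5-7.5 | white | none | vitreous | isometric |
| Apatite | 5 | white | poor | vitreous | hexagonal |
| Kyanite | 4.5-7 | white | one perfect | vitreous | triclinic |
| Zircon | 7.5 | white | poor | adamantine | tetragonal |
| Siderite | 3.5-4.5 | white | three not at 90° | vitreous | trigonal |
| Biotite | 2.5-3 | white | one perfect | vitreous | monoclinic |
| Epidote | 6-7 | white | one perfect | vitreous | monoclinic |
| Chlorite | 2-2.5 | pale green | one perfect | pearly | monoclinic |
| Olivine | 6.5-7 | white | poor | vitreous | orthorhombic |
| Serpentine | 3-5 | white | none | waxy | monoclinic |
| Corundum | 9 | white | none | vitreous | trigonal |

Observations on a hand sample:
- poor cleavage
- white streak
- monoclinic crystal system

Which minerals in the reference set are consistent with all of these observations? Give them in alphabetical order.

Sphene, Staurolite

Poor cleavage — only Staurolite, Sphene, Apatite, Zircon, Olivine remain.
White streak — consistent with all remaining minerals.
Monoclinic crystal system — Staurolite, Sphene remain.
The minerals that satisfy all observations are Sphene, Staurolite.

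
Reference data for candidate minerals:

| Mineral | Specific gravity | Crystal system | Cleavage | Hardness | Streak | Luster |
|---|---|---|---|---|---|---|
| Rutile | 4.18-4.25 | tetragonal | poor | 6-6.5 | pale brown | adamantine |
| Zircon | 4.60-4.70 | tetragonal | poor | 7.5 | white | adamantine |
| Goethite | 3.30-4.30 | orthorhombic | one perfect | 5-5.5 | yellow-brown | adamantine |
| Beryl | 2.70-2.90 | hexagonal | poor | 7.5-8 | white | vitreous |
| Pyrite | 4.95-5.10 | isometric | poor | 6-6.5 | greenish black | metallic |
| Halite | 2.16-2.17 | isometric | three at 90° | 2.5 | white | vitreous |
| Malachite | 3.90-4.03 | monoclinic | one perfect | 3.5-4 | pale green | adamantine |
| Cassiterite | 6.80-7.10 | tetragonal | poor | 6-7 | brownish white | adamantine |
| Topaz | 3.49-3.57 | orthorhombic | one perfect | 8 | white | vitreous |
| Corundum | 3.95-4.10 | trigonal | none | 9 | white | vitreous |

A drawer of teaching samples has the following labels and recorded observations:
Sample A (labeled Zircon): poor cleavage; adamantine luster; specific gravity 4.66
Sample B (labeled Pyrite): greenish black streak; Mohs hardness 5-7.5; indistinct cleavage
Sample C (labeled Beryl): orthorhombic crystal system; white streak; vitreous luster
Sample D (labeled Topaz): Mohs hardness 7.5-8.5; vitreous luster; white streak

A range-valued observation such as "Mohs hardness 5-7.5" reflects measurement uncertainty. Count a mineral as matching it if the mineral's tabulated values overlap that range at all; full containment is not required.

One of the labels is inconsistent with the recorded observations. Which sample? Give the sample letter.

C

Sample A: every observation is compatible with the reference values for Zircon.
Sample B: every observation is compatible with the reference values for Pyrite.
Sample C: orthorhombic crystal system is outside the reference for Beryl (hexagonal system) — mislabeled.
Sample D: every observation is compatible with the reference values for Topaz.
Sample C is the mislabeled one.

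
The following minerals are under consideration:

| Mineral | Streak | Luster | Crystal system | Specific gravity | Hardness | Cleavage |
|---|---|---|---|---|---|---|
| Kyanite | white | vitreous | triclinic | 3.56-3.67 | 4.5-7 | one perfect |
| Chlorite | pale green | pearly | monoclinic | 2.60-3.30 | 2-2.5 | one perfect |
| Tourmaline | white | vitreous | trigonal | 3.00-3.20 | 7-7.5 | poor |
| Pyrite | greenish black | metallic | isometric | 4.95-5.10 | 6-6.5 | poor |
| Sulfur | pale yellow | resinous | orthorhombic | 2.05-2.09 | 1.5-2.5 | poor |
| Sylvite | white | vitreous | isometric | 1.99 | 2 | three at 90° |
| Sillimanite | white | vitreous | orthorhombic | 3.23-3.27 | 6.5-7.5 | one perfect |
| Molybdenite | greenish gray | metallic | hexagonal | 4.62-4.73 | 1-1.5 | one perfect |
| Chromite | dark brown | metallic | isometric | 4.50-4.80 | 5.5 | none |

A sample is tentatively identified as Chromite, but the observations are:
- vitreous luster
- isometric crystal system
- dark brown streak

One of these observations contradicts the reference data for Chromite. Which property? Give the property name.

luster

Vitreous luster: Chromite has metallic luster — does not match.
Isometric crystal system: Chromite has isometric system — within range.
Dark brown streak: Chromite has dark brown streak — within range.
Only the luster is inconsistent.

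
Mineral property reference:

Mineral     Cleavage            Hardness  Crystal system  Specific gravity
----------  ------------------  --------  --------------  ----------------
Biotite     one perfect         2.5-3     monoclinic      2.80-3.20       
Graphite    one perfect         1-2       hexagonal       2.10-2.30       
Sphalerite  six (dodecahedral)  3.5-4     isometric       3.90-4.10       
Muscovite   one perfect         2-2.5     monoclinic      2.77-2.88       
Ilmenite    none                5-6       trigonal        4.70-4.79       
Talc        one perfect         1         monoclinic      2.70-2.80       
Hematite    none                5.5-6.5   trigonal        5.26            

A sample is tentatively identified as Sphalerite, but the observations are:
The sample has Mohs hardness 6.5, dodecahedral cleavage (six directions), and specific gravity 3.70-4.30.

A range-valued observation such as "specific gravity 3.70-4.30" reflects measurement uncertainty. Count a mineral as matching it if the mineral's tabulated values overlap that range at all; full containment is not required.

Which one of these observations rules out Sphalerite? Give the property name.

Mohs hardness 6.5: Sphalerite has hardness 3.5-4 — outside the reference range.
Dodecahedral cleavage (six directions): Sphalerite has cleavage six (dodecahedral) — within range.
Specific gravity 3.70-4.30: Sphalerite has SG 3.90-4.10 — within range.
Everything matches except the hardness.

hardness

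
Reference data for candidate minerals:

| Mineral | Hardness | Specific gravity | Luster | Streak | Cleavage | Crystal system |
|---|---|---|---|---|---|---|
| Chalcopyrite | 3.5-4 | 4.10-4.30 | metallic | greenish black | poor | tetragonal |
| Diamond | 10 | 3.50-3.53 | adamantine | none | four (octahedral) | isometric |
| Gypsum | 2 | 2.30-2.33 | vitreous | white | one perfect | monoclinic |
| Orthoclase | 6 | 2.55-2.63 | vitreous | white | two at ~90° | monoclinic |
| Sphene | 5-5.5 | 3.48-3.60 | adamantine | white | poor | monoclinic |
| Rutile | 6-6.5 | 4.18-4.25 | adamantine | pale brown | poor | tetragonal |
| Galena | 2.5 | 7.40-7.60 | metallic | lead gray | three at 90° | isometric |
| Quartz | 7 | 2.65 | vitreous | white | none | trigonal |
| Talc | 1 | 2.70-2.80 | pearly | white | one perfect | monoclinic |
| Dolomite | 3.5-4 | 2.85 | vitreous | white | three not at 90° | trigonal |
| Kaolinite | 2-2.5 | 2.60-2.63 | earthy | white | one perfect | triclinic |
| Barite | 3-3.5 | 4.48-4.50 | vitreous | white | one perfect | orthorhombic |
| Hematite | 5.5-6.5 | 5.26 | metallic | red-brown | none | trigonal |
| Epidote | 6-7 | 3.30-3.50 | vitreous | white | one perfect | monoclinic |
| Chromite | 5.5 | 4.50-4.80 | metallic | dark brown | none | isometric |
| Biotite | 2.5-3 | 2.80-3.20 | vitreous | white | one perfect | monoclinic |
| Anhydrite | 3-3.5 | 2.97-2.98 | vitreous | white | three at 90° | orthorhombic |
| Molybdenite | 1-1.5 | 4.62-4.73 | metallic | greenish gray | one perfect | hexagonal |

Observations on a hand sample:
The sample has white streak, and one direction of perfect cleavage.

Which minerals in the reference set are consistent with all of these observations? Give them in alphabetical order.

Barite, Biotite, Epidote, Gypsum, Kaolinite, Talc

White streak: narrows the field to Gypsum, Orthoclase, Sphene, Quartz, Talc, Dolomite, Kaolinite, Barite, Epidote, Biotite, Anhydrite.
One direction of perfect cleavage excludes Orthoclase, Sphene, Quartz, Dolomite, Anhydrite.
Remaining candidates: Barite, Biotite, Epidote, Gypsum, Kaolinite, Talc.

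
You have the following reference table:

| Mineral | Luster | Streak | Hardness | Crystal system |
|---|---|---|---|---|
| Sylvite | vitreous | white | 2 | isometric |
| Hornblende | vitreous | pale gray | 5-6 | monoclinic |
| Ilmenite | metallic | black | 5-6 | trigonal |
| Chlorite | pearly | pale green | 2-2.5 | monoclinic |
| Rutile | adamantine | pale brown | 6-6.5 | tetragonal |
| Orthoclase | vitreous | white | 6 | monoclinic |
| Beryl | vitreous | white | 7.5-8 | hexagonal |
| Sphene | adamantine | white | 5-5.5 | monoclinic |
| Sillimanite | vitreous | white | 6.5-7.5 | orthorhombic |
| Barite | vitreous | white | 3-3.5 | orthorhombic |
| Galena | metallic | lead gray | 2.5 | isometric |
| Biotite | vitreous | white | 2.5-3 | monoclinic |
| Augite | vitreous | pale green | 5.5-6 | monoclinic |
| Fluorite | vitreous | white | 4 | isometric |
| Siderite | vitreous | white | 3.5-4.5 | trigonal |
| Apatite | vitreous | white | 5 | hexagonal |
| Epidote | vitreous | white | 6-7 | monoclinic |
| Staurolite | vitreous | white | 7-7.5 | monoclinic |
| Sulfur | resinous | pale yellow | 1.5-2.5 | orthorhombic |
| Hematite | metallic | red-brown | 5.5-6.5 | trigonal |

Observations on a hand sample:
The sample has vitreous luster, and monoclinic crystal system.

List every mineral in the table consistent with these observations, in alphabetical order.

Augite, Biotite, Epidote, Hornblende, Orthoclase, Staurolite

Vitreous luster — leaves Sylvite, Hornblende, Orthoclase, Beryl, Sillimanite, Barite, Biotite, Augite, Fluorite, Siderite, Apatite, Epidote, Staurolite.
Monoclinic crystal system — leaves Hornblende, Orthoclase, Biotite, Augite, Epidote, Staurolite.
The minerals that satisfy all observations are Augite, Biotite, Epidote, Hornblende, Orthoclase, Staurolite.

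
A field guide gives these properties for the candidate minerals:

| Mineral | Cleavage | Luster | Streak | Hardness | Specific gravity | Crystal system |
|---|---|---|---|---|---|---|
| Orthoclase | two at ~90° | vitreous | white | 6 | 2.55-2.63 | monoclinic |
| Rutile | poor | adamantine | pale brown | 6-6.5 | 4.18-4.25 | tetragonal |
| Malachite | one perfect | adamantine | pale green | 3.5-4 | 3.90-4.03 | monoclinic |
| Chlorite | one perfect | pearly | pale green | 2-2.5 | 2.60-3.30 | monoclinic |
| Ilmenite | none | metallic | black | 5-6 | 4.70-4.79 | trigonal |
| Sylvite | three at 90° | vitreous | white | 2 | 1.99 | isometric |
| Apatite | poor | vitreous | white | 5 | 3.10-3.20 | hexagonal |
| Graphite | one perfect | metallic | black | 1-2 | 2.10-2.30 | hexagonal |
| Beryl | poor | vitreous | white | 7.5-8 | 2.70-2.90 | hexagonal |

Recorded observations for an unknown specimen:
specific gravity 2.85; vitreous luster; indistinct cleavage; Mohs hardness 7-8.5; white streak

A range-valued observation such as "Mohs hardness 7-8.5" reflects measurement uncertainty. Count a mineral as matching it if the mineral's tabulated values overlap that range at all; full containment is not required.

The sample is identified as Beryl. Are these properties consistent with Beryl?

Specific gravity 2.85 — agrees with Beryl (SG 2.70-2.90).
Vitreous luster — agrees with Beryl (vitreous luster).
Indistinct cleavage — agrees with Beryl (cleavage poor).
Mohs hardness 7-8.5 — agrees with Beryl (hardness 7.5-8).
White streak — agrees with Beryl (white streak).
Nothing contradicts Beryl.

Yes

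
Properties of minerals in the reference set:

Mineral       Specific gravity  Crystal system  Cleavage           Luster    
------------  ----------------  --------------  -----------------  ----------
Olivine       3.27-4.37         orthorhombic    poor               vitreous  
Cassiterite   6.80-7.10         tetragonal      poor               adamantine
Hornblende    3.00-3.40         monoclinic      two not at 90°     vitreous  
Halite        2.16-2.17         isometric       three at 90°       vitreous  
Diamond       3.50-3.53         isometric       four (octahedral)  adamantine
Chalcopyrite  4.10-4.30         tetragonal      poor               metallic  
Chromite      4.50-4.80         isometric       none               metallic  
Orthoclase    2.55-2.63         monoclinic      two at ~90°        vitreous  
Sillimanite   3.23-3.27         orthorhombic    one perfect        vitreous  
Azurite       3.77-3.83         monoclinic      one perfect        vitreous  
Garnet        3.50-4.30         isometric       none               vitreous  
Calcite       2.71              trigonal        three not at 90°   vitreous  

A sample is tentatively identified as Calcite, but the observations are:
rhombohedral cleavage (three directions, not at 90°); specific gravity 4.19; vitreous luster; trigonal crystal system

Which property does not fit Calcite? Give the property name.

Rhombohedral cleavage (three directions, not at 90°): Calcite has cleavage three not at 90° — matches.
Specific gravity 4.19: Calcite has SG 2.71 — inconsistent.
Vitreous luster: Calcite has vitreous luster — matches.
Trigonal crystal system: Calcite has trigonal system — matches.
Everything matches except the specific gravity.

specific gravity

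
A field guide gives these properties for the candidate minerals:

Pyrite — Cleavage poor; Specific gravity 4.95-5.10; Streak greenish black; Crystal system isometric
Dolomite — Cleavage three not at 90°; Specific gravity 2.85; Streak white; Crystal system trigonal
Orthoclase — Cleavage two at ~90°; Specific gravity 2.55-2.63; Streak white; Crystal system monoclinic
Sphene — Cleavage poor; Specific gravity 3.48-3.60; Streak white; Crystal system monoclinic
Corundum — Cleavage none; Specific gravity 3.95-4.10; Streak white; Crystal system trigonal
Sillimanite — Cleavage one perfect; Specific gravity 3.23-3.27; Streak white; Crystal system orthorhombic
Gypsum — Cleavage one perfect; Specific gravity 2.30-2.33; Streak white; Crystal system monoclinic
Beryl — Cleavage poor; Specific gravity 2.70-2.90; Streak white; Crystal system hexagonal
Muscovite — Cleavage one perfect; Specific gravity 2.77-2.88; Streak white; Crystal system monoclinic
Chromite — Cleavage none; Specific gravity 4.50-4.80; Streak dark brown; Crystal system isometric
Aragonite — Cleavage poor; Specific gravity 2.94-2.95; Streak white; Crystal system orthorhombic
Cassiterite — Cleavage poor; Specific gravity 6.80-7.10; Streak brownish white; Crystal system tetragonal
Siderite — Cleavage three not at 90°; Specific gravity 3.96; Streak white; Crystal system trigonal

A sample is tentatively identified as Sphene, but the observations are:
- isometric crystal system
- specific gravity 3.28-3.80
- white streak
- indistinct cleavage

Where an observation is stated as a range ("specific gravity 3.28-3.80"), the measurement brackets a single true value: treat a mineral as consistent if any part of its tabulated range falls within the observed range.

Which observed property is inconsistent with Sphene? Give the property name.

Isometric crystal system: Sphene has monoclinic system — inconsistent.
Specific gravity 3.28-3.80: Sphene has SG 3.48-3.60 — consistent.
White streak: Sphene has white streak — consistent.
Indistinct cleavage: Sphene has cleavage poor — consistent.
The crystal system is the one property that does not fit.

crystal system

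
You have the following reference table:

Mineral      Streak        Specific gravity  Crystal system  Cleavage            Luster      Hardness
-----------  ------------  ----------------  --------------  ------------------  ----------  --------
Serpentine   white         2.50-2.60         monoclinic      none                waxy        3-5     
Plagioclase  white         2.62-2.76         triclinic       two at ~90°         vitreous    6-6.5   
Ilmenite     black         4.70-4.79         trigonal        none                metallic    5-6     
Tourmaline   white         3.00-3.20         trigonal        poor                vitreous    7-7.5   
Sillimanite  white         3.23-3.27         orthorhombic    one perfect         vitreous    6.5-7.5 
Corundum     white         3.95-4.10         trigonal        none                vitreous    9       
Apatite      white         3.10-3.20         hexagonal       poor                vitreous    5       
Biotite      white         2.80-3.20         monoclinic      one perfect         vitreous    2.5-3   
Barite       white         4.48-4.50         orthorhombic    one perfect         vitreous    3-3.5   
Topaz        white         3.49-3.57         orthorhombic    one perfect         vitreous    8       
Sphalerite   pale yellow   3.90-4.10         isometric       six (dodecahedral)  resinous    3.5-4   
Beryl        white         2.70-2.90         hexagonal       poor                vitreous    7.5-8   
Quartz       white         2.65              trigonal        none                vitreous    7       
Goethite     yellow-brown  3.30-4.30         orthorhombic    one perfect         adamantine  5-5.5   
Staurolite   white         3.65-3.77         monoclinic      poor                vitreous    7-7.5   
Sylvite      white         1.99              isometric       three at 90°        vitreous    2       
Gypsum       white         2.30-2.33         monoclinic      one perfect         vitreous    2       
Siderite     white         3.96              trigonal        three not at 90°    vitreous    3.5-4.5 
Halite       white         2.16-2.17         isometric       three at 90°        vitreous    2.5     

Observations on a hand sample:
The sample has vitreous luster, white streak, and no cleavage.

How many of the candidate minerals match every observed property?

2

Vitreous luster eliminates Serpentine, Ilmenite, Sphalerite, Goethite.
White streak — no further eliminations.
No cleavage — only Corundum, Quartz remain.
The minerals that satisfy all observations are Corundum, Quartz.
That is 2 minerals.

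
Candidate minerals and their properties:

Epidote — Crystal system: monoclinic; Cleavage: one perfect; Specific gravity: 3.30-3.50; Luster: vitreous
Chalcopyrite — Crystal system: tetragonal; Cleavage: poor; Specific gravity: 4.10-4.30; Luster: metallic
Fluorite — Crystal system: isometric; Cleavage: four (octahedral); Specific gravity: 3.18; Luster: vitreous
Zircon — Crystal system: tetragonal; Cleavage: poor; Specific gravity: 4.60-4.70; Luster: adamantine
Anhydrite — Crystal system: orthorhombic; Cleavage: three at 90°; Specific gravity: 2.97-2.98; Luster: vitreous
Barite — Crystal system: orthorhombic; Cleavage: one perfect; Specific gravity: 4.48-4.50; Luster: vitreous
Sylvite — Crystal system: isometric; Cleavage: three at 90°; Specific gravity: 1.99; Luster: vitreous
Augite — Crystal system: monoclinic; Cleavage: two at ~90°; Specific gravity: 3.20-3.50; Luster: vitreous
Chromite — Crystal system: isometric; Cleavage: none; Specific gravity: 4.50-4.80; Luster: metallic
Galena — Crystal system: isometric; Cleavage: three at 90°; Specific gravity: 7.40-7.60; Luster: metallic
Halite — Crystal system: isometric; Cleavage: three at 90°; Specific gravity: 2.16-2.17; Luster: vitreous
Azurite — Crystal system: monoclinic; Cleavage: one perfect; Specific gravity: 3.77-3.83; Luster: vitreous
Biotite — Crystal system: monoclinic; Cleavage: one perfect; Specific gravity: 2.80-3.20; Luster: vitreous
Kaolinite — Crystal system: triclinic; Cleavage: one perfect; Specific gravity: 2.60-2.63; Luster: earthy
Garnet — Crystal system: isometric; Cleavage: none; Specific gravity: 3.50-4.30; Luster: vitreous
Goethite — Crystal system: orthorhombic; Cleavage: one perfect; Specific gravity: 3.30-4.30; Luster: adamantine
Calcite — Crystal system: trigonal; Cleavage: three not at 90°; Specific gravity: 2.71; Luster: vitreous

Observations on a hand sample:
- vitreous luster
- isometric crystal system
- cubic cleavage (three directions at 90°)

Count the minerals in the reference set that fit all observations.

2

Vitreous luster eliminates Chalcopyrite, Zircon, Chromite, Galena, Kaolinite, Goethite.
Isometric crystal system — leaves Fluorite, Sylvite, Halite, Garnet.
Cubic cleavage (three directions at 90°) rules out Fluorite, Garnet.
Remaining candidates: Halite, Sylvite.
That is 2 minerals.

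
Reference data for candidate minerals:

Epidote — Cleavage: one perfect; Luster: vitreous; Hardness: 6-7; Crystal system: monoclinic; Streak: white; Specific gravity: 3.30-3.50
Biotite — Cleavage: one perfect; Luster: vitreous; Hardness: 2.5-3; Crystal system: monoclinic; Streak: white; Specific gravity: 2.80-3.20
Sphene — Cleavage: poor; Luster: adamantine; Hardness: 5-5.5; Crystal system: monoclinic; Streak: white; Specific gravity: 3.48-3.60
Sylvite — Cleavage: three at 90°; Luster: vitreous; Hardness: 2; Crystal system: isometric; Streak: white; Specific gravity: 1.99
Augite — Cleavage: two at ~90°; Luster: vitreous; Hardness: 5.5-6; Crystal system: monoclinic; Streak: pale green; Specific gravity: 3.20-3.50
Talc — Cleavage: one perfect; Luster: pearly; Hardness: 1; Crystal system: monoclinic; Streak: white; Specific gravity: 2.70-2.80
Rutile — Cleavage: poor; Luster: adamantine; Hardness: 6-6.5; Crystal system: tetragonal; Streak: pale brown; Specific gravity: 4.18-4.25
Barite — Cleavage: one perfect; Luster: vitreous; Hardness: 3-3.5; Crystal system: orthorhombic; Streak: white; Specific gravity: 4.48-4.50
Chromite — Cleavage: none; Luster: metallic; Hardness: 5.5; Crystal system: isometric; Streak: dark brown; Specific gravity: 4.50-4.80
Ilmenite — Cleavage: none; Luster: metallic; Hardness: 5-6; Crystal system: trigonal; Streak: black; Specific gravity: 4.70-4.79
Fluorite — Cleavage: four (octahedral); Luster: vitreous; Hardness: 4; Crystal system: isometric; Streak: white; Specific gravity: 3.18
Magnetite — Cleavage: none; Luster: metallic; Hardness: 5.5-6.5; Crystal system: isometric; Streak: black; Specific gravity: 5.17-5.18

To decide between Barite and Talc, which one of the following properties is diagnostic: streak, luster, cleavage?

Streak: both white — no difference.
Luster: Barite vitreous, Talc pearly — distinct.
Cleavage: both one perfect — no difference.
Only luster differs between Barite and Talc among the listed tests.

luster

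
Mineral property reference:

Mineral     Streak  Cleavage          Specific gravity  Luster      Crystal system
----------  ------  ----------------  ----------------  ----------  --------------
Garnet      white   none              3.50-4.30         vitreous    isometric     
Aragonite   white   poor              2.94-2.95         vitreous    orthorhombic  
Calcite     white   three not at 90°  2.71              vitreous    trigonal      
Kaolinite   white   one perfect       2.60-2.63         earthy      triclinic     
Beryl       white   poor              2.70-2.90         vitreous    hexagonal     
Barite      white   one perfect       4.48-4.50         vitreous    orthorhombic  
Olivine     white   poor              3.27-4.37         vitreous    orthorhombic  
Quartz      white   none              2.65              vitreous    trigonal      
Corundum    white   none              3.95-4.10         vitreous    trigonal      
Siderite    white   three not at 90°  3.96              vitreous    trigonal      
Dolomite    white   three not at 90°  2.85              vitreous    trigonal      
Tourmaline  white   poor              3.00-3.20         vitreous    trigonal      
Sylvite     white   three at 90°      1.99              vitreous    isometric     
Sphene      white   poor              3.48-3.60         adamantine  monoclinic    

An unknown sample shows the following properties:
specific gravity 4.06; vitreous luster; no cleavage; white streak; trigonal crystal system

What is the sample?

Specific gravity 4.06: only Garnet, Olivine, Corundum remain.
Vitreous luster: consistent with all remaining minerals.
No cleavage excludes Olivine.
White streak: no further eliminations.
Trigonal crystal system excludes Garnet.
Only Corundum satisfies all observations.

Corundum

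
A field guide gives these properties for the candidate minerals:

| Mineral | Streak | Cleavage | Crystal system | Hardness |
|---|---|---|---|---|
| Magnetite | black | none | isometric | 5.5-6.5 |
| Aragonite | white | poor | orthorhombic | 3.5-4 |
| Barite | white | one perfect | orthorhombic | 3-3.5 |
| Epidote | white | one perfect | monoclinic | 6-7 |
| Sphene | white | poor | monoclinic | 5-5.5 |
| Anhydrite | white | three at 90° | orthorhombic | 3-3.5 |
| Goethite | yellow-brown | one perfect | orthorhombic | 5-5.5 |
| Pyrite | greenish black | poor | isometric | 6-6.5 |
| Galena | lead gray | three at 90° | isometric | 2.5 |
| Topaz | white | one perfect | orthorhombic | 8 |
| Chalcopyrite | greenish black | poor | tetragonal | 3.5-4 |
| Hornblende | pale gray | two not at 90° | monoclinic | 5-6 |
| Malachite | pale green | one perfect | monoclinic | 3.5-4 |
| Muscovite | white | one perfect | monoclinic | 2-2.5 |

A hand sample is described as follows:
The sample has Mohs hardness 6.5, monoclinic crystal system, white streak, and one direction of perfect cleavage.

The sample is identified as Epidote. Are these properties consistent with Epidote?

Mohs hardness 6.5 — matches Epidote (hardness 6-7).
Monoclinic crystal system — matches Epidote (monoclinic system).
White streak — matches Epidote (white streak).
One direction of perfect cleavage — matches Epidote (cleavage one perfect).
Every observed property is compatible with the reference values for Epidote.

Yes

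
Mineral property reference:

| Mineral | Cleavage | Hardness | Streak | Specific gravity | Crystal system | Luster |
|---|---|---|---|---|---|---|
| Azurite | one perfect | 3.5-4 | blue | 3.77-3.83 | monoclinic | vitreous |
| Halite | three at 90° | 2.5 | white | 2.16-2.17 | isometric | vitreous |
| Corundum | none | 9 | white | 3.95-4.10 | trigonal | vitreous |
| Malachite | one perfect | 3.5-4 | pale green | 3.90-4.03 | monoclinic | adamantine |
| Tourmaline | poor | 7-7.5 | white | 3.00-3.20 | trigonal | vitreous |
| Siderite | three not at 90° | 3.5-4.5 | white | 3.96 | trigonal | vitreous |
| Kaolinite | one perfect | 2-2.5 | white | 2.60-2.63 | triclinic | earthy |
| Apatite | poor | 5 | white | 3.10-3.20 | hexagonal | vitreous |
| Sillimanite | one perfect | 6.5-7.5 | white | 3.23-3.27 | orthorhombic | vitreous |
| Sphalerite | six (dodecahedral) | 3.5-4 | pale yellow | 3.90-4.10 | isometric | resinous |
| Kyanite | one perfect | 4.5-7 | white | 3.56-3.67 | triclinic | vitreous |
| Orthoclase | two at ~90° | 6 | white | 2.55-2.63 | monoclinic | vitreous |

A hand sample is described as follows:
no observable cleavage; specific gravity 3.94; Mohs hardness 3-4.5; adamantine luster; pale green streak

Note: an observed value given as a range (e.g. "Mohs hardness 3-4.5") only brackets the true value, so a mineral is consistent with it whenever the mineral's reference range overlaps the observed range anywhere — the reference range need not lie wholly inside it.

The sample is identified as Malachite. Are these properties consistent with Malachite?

Inconsistent

No observable cleavage — Malachite has cleavage one perfect; which does not match.
Specific gravity 3.94 — consistent with Malachite (SG 3.90-4.03).
Mohs hardness 3-4.5 — consistent with Malachite (hardness 3.5-4).
Adamantine luster — consistent with Malachite (adamantine luster).
Pale green streak — consistent with Malachite (pale green streak).
The cleavage observation rules out Malachite.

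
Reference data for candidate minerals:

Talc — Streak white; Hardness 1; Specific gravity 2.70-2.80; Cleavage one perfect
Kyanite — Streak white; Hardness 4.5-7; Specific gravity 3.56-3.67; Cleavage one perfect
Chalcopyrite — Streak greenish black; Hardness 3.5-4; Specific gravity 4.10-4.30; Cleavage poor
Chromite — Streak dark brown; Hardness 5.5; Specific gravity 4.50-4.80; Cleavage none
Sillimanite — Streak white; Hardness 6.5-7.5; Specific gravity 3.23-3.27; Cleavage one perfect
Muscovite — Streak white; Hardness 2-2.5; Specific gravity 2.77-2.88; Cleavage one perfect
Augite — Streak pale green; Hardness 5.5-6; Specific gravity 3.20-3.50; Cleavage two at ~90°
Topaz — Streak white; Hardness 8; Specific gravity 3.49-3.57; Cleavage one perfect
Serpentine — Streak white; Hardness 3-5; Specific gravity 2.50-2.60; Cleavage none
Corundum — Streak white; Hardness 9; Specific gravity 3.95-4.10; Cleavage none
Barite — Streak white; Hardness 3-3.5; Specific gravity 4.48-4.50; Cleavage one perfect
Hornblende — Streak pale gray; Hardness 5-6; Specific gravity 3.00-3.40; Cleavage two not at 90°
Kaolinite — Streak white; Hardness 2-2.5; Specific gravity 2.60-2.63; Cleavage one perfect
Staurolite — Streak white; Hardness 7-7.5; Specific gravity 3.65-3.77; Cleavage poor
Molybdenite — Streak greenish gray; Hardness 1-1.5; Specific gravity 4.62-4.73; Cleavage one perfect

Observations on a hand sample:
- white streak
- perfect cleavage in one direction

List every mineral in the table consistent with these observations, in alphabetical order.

White streak rules out Chalcopyrite, Chromite, Augite, Hornblende, Molybdenite.
Perfect cleavage in one direction eliminates Serpentine, Corundum, Staurolite.
The minerals that satisfy all observations are Barite, Kaolinite, Kyanite, Muscovite, Sillimanite, Talc, Topaz.

Barite, Kaolinite, Kyanite, Muscovite, Sillimanite, Talc, Topaz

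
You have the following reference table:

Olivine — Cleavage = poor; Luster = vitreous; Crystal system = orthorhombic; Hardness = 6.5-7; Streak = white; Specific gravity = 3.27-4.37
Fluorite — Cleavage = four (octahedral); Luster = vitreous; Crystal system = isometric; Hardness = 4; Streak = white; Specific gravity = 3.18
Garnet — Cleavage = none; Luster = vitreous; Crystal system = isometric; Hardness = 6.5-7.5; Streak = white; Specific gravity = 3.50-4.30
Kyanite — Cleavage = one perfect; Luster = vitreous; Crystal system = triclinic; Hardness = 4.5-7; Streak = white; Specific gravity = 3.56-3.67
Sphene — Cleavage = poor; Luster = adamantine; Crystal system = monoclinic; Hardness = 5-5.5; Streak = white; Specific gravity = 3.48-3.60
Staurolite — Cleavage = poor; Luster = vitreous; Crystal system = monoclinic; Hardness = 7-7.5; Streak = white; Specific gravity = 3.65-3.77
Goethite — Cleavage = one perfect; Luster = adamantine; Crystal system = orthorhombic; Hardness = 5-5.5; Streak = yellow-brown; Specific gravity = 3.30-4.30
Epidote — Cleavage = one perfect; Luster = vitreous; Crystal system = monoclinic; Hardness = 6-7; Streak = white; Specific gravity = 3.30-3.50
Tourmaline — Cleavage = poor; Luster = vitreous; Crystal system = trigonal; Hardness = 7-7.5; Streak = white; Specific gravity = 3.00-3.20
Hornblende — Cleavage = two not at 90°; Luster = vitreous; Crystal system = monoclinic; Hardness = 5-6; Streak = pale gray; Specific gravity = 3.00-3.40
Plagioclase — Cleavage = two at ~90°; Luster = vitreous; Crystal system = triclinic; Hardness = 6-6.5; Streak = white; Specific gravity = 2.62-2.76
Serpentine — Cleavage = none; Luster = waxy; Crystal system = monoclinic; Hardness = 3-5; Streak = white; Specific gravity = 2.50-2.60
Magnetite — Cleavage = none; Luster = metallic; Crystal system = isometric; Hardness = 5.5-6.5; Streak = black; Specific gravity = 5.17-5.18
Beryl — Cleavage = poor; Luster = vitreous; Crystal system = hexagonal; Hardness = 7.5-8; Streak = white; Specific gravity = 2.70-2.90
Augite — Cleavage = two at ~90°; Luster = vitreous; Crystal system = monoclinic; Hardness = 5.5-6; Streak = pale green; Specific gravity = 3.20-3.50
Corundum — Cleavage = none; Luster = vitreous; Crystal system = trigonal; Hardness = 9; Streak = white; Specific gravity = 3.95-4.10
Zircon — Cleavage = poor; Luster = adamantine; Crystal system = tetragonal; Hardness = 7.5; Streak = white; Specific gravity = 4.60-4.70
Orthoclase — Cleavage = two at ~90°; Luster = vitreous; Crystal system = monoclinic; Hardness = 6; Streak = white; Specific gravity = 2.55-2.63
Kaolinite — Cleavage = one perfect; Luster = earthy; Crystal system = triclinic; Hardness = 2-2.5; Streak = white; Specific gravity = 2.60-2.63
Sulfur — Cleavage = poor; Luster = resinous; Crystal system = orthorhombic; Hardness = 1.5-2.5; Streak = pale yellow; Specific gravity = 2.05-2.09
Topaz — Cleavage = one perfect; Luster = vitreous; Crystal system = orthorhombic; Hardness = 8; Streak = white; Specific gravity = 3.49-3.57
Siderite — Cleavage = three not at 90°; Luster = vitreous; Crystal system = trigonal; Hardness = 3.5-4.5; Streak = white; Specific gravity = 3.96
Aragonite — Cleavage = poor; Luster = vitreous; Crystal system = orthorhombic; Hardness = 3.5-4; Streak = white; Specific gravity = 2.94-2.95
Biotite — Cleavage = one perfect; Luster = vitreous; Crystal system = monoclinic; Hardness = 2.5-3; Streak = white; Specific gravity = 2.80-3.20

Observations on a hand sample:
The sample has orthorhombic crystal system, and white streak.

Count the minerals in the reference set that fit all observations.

3

Orthorhombic crystal system: leaves Olivine, Goethite, Sulfur, Topaz, Aragonite.
White streak is inconsistent with Goethite, Sulfur.
Remaining candidates: Aragonite, Olivine, Topaz.
That is 3 minerals.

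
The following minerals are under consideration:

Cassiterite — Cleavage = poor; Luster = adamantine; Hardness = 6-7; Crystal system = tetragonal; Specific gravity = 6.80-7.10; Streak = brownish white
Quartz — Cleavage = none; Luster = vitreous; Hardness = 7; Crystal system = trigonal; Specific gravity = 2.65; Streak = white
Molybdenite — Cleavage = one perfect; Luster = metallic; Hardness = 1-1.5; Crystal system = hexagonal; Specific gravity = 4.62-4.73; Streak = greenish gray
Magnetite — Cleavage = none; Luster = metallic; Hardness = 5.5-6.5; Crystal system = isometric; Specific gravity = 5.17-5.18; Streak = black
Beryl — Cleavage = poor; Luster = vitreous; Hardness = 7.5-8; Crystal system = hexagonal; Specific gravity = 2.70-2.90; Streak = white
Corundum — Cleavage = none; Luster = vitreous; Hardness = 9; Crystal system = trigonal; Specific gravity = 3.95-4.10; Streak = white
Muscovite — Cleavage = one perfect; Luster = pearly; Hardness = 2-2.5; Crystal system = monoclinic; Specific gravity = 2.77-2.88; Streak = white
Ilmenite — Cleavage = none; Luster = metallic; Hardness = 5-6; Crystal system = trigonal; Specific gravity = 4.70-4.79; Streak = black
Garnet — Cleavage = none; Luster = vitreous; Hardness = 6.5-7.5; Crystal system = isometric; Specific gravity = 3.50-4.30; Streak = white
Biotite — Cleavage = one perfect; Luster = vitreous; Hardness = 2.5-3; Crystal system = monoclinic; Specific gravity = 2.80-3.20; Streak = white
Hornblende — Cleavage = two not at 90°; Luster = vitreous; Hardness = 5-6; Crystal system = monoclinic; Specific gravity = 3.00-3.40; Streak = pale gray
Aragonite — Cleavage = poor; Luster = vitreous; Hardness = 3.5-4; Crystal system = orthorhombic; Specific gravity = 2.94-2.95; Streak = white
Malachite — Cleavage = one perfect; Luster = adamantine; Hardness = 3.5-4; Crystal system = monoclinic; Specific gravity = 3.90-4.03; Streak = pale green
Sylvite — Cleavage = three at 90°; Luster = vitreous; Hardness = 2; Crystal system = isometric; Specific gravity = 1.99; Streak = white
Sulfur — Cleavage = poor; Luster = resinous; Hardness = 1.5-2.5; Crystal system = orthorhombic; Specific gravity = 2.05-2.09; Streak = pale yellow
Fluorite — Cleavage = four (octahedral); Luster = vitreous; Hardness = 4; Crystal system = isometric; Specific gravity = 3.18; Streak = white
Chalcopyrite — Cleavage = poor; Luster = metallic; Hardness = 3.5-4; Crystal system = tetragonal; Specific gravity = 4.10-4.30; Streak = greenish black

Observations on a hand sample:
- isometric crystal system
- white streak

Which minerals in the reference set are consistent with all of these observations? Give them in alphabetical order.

Fluorite, Garnet, Sylvite

Isometric crystal system: only Magnetite, Garnet, Sylvite, Fluorite remain.
White streak eliminates Magnetite.
Consistent with every observation: Fluorite, Garnet, Sylvite.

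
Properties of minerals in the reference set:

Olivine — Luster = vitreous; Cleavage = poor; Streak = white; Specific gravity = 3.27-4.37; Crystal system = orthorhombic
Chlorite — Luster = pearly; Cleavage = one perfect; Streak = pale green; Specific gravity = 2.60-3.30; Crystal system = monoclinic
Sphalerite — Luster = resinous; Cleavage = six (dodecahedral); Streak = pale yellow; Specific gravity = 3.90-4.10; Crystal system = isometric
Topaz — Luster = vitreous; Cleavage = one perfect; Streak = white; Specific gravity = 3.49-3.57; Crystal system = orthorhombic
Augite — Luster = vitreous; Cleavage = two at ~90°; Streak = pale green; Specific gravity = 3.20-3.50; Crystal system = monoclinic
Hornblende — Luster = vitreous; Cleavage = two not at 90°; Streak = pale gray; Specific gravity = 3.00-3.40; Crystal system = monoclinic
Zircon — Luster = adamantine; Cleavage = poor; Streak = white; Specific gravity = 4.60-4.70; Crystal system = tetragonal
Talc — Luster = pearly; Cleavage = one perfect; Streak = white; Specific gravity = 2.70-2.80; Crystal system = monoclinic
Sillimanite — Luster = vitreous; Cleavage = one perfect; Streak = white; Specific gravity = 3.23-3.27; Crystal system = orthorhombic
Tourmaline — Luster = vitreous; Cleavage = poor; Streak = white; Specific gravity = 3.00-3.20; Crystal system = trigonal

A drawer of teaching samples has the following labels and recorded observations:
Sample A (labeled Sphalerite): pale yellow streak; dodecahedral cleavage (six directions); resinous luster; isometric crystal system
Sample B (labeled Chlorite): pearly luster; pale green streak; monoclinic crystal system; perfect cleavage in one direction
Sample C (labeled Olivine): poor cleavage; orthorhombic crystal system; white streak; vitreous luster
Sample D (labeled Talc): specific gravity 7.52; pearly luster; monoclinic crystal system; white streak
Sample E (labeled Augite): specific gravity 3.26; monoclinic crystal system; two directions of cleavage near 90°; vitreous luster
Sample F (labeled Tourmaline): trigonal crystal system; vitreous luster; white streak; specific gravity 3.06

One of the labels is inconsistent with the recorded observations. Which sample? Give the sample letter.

Sample A: observations are consistent with Sphalerite.
Sample B: observations are consistent with Chlorite.
Sample C: observations are consistent with Olivine.
Sample D: specific gravity 7.52 is outside the reference for Talc (SG 2.70-2.80) — mislabeled.
Sample E: observations are consistent with Augite.
Sample F: observations are consistent with Tourmaline.
Only sample D is inconsistent with its label.

D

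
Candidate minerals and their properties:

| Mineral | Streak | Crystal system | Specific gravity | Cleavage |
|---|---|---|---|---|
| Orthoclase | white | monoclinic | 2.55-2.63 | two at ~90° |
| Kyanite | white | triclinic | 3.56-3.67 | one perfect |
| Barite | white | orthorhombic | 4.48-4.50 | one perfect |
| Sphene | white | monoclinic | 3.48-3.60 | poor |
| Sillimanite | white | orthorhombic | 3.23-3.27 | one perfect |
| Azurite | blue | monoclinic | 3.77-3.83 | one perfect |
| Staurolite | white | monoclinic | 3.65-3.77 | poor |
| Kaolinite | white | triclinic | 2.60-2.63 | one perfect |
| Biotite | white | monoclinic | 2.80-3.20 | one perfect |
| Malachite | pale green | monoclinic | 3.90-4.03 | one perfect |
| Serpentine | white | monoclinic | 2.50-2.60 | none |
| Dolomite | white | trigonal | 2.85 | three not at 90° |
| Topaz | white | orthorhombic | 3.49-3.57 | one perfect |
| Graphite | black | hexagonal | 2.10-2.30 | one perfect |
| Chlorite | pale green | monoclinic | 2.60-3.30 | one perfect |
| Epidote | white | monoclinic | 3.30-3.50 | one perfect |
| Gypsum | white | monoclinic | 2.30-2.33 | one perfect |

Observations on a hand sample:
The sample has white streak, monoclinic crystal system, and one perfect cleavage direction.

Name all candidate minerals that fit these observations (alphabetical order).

White streak excludes Azurite, Malachite, Graphite, Chlorite.
Monoclinic crystal system is inconsistent with Kyanite, Barite, Sillimanite, Kaolinite, Dolomite, Topaz.
One perfect cleavage direction — narrows the field to Biotite, Epidote, Gypsum.
Consistent with every observation: Biotite, Epidote, Gypsum.

Biotite, Epidote, Gypsum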